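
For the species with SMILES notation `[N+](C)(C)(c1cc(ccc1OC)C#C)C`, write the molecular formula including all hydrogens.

Heavy atoms from the SMILES: 12 C, 1 N, 1 O.
Implicit hydrogens by atom environment:
  4 × C: 3 H each → 12
  3 × C (aromatic): 1 H each → 3
  3 × C (aromatic): no H
  1 × C: 1 H
  1 × C: no H
  1 × N (charge +1): no H
  1 × O: no H
  Total hydrogens = 16.
Net charge +1.
Molecular formula: C12H16NO+

C12H16NO+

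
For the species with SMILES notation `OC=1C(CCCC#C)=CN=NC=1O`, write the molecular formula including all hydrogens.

C9H10N2O2

Heavy atoms from the SMILES: 9 C, 2 N, 2 O.
Implicit hydrogens by atom environment:
  3 × C: 2 H each → 6
  3 × C (aromatic): no H
  2 × N (aromatic): no H
  2 × O: 1 H each → 2
  1 × C (aromatic): 1 H
  1 × C: 1 H
  1 × C: no H
  Total hydrogens = 10.
Molecular formula: C9H10N2O2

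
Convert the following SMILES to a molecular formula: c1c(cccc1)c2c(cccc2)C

C13H12

Heavy atoms from the SMILES: 13 C.
Implicit hydrogens by atom environment:
  9 × C (aromatic): 1 H each → 9
  3 × C (aromatic): no H
  1 × C: 3 H
  Total hydrogens = 12.
Molecular formula: C13H12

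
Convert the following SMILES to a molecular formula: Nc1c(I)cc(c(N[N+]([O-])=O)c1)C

C7H8IN3O2

Heavy atoms from the SMILES: 7 C, 1 I, 3 N, 2 O.
Implicit hydrogens by atom environment:
  4 × C (aromatic): no H
  2 × C (aromatic): 1 H each → 2
  1 × C: 3 H
  1 × I: no H
  1 × N: 2 H
  1 × N: 1 H
  1 × N (charge +1): no H
  1 × O: no H
  1 × O (charge -1): no H
  Total hydrogens = 8.
Molecular formula: C7H8IN3O2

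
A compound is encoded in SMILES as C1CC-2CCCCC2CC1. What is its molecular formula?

C10H18

Heavy atoms from the SMILES: 10 C.
Implicit hydrogens by atom environment:
  8 × C: 2 H each → 16
  2 × C: 1 H each → 2
  Total hydrogens = 18.
Molecular formula: C10H18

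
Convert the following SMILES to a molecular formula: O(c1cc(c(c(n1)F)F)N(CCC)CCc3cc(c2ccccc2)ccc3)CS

C23H24F2N2OS

Heavy atoms from the SMILES: 23 C, 2 F, 2 N, 1 O, 1 S.
Implicit hydrogens by atom environment:
  10 × C (aromatic): 1 H each → 10
  7 × C (aromatic): no H
  5 × C: 2 H each → 10
  2 × F: no H
  1 × C: 3 H
  1 × N (aromatic): no H
  1 × N: no H
  1 × O: no H
  1 × S: 1 H
  Total hydrogens = 24.
Molecular formula: C23H24F2N2OS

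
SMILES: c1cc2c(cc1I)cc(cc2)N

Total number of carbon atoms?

The symbol for carbon appears 10 times in the SMILES. Lowercase c denotes aromatic carbon and counts toward C.

10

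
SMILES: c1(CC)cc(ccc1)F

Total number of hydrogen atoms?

9

Hydrogens are implicit in SMILES; fill each atom to its normal valence:
  4 × C (aromatic): 1 H each → 4
  2 × C (aromatic): no H
  1 × C: 3 H
  1 × C: 2 H
  1 × F: no H
  Total hydrogens = 9.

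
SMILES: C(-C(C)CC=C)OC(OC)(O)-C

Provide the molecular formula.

Heavy atoms from the SMILES: 9 C, 3 O.
Implicit hydrogens by atom environment:
  3 × C: 3 H each → 9
  3 × C: 2 H each → 6
  2 × C: 1 H each → 2
  2 × O: no H
  1 × C: no H
  1 × O: 1 H
  Total hydrogens = 18.
Molecular formula: C9H18O3

C9H18O3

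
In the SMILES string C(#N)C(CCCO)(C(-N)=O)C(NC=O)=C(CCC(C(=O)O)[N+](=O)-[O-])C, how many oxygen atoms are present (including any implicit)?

7

The symbol for oxygen appears 7 times in the SMILES.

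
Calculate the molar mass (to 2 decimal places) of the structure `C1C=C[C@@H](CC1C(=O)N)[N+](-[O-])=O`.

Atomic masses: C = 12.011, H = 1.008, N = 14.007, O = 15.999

170.17

Molecular formula: C7H10N2O3.
M = 7×12.011 + 10×1.008 + 2×14.007 + 3×15.999 = 170.17 g/mol.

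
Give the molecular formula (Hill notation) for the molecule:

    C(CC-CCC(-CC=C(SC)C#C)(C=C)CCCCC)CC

C21H36S

Heavy atoms from the SMILES: 21 C, 1 S.
Implicit hydrogens by atom environment:
  12 × C: 2 H each → 24
  3 × C: 3 H each → 9
  3 × C: 1 H each → 3
  3 × C: no H
  1 × S: no H
  Total hydrogens = 36.
Molecular formula: C21H36S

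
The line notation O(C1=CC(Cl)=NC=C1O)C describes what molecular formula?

C6H6ClNO2

Heavy atoms from the SMILES: 6 C, 1 Cl, 1 N, 2 O.
Implicit hydrogens by atom environment:
  3 × C (aromatic): no H
  2 × C (aromatic): 1 H each → 2
  1 × C: 3 H
  1 × Cl: no H
  1 × N (aromatic): no H
  1 × O: 1 H
  1 × O: no H
  Total hydrogens = 6.
Molecular formula: C6H6ClNO2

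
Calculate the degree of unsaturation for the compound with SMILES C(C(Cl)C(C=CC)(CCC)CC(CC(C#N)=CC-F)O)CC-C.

4

Molecular formula from the SMILES: C19H31ClFNO.
DoU = (2C + 2 + N − H − X)/2 = (2·19 + 2 + 1 − 31 − 2)/2 = 8/2 = 4.
(Structurally: 0 ring(s) + 4 π bond(s) = 4.)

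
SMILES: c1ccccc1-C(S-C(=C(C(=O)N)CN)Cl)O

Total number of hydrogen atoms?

13

Hydrogens are implicit in SMILES; fill each atom to its normal valence:
  5 × C (aromatic): 1 H each → 5
  3 × C: no H
  2 × N: 2 H each → 4
  1 × C: 2 H
  1 × C: 1 H
  1 × C (aromatic): no H
  1 × Cl: no H
  1 × O: 1 H
  1 × O: no H
  1 × S: no H
  Total hydrogens = 13.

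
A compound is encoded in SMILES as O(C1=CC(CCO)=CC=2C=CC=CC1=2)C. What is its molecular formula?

C13H14O2

Heavy atoms from the SMILES: 13 C, 2 O.
Implicit hydrogens by atom environment:
  6 × C (aromatic): 1 H each → 6
  4 × C (aromatic): no H
  2 × C: 2 H each → 4
  1 × C: 3 H
  1 × O: 1 H
  1 × O: no H
  Total hydrogens = 14.
Molecular formula: C13H14O2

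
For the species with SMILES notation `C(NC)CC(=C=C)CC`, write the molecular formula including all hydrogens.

Heavy atoms from the SMILES: 8 C, 1 N.
Implicit hydrogens by atom environment:
  4 × C: 2 H each → 8
  2 × C: 3 H each → 6
  2 × C: no H
  1 × N: 1 H
  Total hydrogens = 15.
Molecular formula: C8H15N

C8H15N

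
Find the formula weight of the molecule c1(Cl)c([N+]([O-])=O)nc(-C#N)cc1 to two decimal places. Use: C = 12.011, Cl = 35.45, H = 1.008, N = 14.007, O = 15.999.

Molecular formula: C6H2ClN3O2.
M = 6×12.011 + 1×35.45 + 2×1.008 + 3×14.007 + 2×15.999 = 183.55 g/mol.

183.55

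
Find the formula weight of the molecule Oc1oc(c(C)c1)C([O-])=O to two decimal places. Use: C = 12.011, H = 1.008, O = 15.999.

Molecular formula: C6H5O4-.
M = 6×12.011 + 5×1.008 + 4×15.999 = 141.10 g/mol.

141.10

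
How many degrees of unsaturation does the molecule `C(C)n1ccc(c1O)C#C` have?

Molecular formula from the SMILES: C8H9NO.
DoU = (2C + 2 + N − H − X)/2 = (2·8 + 2 + 1 − 9 − 0)/2 = 10/2 = 5.
(Structurally: 1 ring(s) + 4 π bond(s) = 5.)

5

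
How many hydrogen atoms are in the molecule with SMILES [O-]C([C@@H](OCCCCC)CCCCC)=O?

Hydrogens are implicit in SMILES; fill each atom to its normal valence:
  8 × C: 2 H each → 16
  2 × C: 3 H each → 6
  2 × O: no H
  1 × C: 1 H
  1 × C: no H
  1 × O (charge -1): no H
  Total hydrogens = 23.

23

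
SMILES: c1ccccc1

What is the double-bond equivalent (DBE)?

4

Molecular formula from the SMILES: C6H6.
DoU = (2C + 2 + N − H − X)/2 = (2·6 + 2 + 0 − 6 − 0)/2 = 8/2 = 4.
(Structurally: 1 ring(s) + 3 π bond(s) = 4.)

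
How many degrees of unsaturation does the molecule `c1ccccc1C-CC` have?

4

Molecular formula from the SMILES: C9H12.
DoU = (2C + 2 + N − H − X)/2 = (2·9 + 2 + 0 − 12 − 0)/2 = 8/2 = 4.
(Structurally: 1 ring(s) + 3 π bond(s) = 4.)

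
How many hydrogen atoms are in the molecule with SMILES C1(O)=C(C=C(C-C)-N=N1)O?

8

Hydrogens are implicit in SMILES; fill each atom to its normal valence:
  3 × C (aromatic): no H
  2 × N (aromatic): no H
  2 × O: 1 H each → 2
  1 × C: 3 H
  1 × C: 2 H
  1 × C (aromatic): 1 H
  Total hydrogens = 8.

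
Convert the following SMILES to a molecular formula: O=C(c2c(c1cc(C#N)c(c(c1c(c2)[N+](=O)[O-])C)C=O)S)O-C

C15H10N2O5S

Heavy atoms from the SMILES: 15 C, 2 N, 5 O, 1 S.
Implicit hydrogens by atom environment:
  8 × C (aromatic): no H
  4 × O: no H
  2 × C: 3 H each → 6
  2 × C (aromatic): 1 H each → 2
  2 × C: no H
  1 × C: 1 H
  1 × N: no H
  1 × N (charge +1): no H
  1 × O (charge -1): no H
  1 × S: 1 H
  Total hydrogens = 10.
Molecular formula: C15H10N2O5S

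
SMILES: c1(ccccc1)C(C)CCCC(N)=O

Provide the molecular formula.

Heavy atoms from the SMILES: 12 C, 1 N, 1 O.
Implicit hydrogens by atom environment:
  5 × C (aromatic): 1 H each → 5
  3 × C: 2 H each → 6
  1 × C: 3 H
  1 × C: 1 H
  1 × C: no H
  1 × C (aromatic): no H
  1 × N: 2 H
  1 × O: no H
  Total hydrogens = 17.
Molecular formula: C12H17NO

C12H17NO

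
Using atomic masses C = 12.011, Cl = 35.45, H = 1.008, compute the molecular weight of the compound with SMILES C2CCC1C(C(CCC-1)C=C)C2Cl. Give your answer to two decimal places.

Molecular formula: C12H19Cl.
M = 12×12.011 + 1×35.45 + 19×1.008 = 198.73 g/mol.

198.73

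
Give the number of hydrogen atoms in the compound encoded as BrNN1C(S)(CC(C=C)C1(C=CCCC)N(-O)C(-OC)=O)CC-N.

Hydrogens are implicit in SMILES; fill each atom to its normal valence:
  6 × C: 2 H each → 12
  4 × C: 1 H each → 4
  3 × C: no H
  2 × C: 3 H each → 6
  2 × N: no H
  2 × O: no H
  1 × Br: no H
  1 × N: 2 H
  1 × N: 1 H
  1 × O: 1 H
  1 × S: 1 H
  Total hydrogens = 27.

27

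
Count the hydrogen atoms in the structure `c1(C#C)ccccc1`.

Hydrogens are implicit in SMILES; fill each atom to its normal valence:
  5 × C (aromatic): 1 H each → 5
  1 × C: 1 H
  1 × C (aromatic): no H
  1 × C: no H
  Total hydrogens = 6.

6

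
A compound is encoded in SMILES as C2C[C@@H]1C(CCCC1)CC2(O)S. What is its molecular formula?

Heavy atoms from the SMILES: 10 C, 1 O, 1 S.
Implicit hydrogens by atom environment:
  7 × C: 2 H each → 14
  2 × C: 1 H each → 2
  1 × C: no H
  1 × O: 1 H
  1 × S: 1 H
  Total hydrogens = 18.
Molecular formula: C10H18OS

C10H18OS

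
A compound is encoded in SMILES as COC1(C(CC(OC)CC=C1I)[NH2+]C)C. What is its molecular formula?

C11H21INO2+

Heavy atoms from the SMILES: 11 C, 1 I, 1 N, 2 O.
Implicit hydrogens by atom environment:
  4 × C: 3 H each → 12
  3 × C: 1 H each → 3
  2 × C: 2 H each → 4
  2 × C: no H
  2 × O: no H
  1 × I: no H
  1 × N (charge +1): 2 H
  Total hydrogens = 21.
Net charge +1.
Molecular formula: C11H21INO2+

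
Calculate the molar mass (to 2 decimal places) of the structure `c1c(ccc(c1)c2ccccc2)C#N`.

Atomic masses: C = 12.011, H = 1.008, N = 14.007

179.22

Molecular formula: C13H9N.
M = 13×12.011 + 9×1.008 + 1×14.007 = 179.22 g/mol.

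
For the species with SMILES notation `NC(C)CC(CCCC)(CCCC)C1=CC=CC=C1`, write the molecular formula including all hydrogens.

Heavy atoms from the SMILES: 18 C, 1 N.
Implicit hydrogens by atom environment:
  7 × C: 2 H each → 14
  5 × C (aromatic): 1 H each → 5
  3 × C: 3 H each → 9
  1 × C: 1 H
  1 × C: no H
  1 × C (aromatic): no H
  1 × N: 2 H
  Total hydrogens = 31.
Molecular formula: C18H31N

C18H31N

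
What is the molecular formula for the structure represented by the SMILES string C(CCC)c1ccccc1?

Heavy atoms from the SMILES: 10 C.
Implicit hydrogens by atom environment:
  5 × C (aromatic): 1 H each → 5
  3 × C: 2 H each → 6
  1 × C: 3 H
  1 × C (aromatic): no H
  Total hydrogens = 14.
Molecular formula: C10H14

C10H14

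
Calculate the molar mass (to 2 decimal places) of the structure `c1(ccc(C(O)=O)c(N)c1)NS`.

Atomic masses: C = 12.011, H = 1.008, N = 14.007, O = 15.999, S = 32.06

Molecular formula: C7H8N2O2S.
M = 7×12.011 + 8×1.008 + 2×14.007 + 2×15.999 + 1×32.06 = 184.21 g/mol.

184.21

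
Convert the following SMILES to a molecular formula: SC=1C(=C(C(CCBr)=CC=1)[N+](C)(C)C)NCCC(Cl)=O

Heavy atoms from the SMILES: 1 Br, 14 C, 1 Cl, 2 N, 1 O, 1 S.
Implicit hydrogens by atom environment:
  4 × C: 2 H each → 8
  4 × C (aromatic): no H
  3 × C: 3 H each → 9
  2 × C (aromatic): 1 H each → 2
  1 × Br: no H
  1 × C: no H
  1 × Cl: no H
  1 × N: 1 H
  1 × N (charge +1): no H
  1 × O: no H
  1 × S: 1 H
  Total hydrogens = 21.
Net charge +1.
Molecular formula: C14H21BrClN2OS+

C14H21BrClN2OS+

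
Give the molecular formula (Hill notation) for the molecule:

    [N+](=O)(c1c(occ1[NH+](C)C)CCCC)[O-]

C10H17N2O3+

Heavy atoms from the SMILES: 10 C, 2 N, 3 O.
Implicit hydrogens by atom environment:
  3 × C: 3 H each → 9
  3 × C: 2 H each → 6
  3 × C (aromatic): no H
  1 × C (aromatic): 1 H
  1 × N (charge +1): 1 H
  1 × N (charge +1): no H
  1 × O (aromatic): no H
  1 × O: no H
  1 × O (charge -1): no H
  Total hydrogens = 17.
Net charge +1.
Molecular formula: C10H17N2O3+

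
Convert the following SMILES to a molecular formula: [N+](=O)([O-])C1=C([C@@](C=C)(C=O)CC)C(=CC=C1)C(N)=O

Heavy atoms from the SMILES: 13 C, 2 N, 4 O.
Implicit hydrogens by atom environment:
  3 × C (aromatic): 1 H each → 3
  3 × C (aromatic): no H
  3 × O: no H
  2 × C: 2 H each → 4
  2 × C: 1 H each → 2
  2 × C: no H
  1 × C: 3 H
  1 × N: 2 H
  1 × N (charge +1): no H
  1 × O (charge -1): no H
  Total hydrogens = 14.
Molecular formula: C13H14N2O4

C13H14N2O4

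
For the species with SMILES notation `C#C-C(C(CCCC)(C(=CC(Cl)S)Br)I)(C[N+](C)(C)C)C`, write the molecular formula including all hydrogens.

C16H27BrClINS+

Heavy atoms from the SMILES: 1 Br, 16 C, 1 Cl, 1 I, 1 N, 1 S.
Implicit hydrogens by atom environment:
  5 × C: 3 H each → 15
  4 × C: 2 H each → 8
  4 × C: no H
  3 × C: 1 H each → 3
  1 × Br: no H
  1 × Cl: no H
  1 × I: no H
  1 × N (charge +1): no H
  1 × S: 1 H
  Total hydrogens = 27.
Net charge +1.
Molecular formula: C16H27BrClINS+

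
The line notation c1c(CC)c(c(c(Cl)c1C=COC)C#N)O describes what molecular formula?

C12H12ClNO2

Heavy atoms from the SMILES: 12 C, 1 Cl, 1 N, 2 O.
Implicit hydrogens by atom environment:
  5 × C (aromatic): no H
  2 × C: 3 H each → 6
  2 × C: 1 H each → 2
  1 × C: 2 H
  1 × C (aromatic): 1 H
  1 × C: no H
  1 × Cl: no H
  1 × N: no H
  1 × O: 1 H
  1 × O: no H
  Total hydrogens = 12.
Molecular formula: C12H12ClNO2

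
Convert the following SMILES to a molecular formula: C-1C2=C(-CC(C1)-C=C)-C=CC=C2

C12H14

Heavy atoms from the SMILES: 12 C.
Implicit hydrogens by atom environment:
  4 × C: 2 H each → 8
  4 × C (aromatic): 1 H each → 4
  2 × C: 1 H each → 2
  2 × C (aromatic): no H
  Total hydrogens = 14.
Molecular formula: C12H14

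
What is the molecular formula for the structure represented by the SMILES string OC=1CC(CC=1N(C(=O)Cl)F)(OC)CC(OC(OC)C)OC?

Heavy atoms from the SMILES: 13 C, 1 Cl, 1 F, 1 N, 6 O.
Implicit hydrogens by atom environment:
  5 × O: no H
  4 × C: 3 H each → 12
  4 × C: no H
  3 × C: 2 H each → 6
  2 × C: 1 H each → 2
  1 × Cl: no H
  1 × F: no H
  1 × N: no H
  1 × O: 1 H
  Total hydrogens = 21.
Molecular formula: C13H21ClFNO6

C13H21ClFNO6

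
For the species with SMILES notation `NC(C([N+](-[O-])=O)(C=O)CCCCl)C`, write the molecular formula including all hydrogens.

C7H13ClN2O3

Heavy atoms from the SMILES: 7 C, 1 Cl, 2 N, 3 O.
Implicit hydrogens by atom environment:
  3 × C: 2 H each → 6
  2 × C: 1 H each → 2
  2 × O: no H
  1 × C: 3 H
  1 × C: no H
  1 × Cl: no H
  1 × N: 2 H
  1 × N (charge +1): no H
  1 × O (charge -1): no H
  Total hydrogens = 13.
Molecular formula: C7H13ClN2O3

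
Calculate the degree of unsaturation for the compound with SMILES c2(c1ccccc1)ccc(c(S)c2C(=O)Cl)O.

9

Molecular formula from the SMILES: C13H9ClO2S.
DoU = (2C + 2 + N − H − X)/2 = (2·13 + 2 + 0 − 9 − 1)/2 = 18/2 = 9.
(Structurally: 2 ring(s) + 7 π bond(s) = 9.)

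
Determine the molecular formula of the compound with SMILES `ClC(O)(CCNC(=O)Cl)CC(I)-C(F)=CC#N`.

C9H10Cl2FIN2O2

Heavy atoms from the SMILES: 9 C, 2 Cl, 1 F, 1 I, 2 N, 2 O.
Implicit hydrogens by atom environment:
  4 × C: no H
  3 × C: 2 H each → 6
  2 × C: 1 H each → 2
  2 × Cl: no H
  1 × F: no H
  1 × I: no H
  1 × N: 1 H
  1 × N: no H
  1 × O: 1 H
  1 × O: no H
  Total hydrogens = 10.
Molecular formula: C9H10Cl2FIN2O2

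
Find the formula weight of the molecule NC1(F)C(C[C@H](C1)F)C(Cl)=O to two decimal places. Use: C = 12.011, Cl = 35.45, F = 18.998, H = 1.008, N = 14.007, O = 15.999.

Molecular formula: C6H8ClF2NO.
M = 6×12.011 + 1×35.45 + 2×18.998 + 8×1.008 + 1×14.007 + 1×15.999 = 183.58 g/mol.

183.58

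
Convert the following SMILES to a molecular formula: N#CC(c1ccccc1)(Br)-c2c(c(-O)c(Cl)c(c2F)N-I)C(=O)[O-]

Heavy atoms from the SMILES: 1 Br, 15 C, 1 Cl, 1 F, 1 I, 2 N, 3 O.
Implicit hydrogens by atom environment:
  7 × C (aromatic): no H
  5 × C (aromatic): 1 H each → 5
  3 × C: no H
  1 × Br: no H
  1 × Cl: no H
  1 × F: no H
  1 × I: no H
  1 × N: 1 H
  1 × N: no H
  1 × O: 1 H
  1 × O: no H
  1 × O (charge -1): no H
  Total hydrogens = 7.
Net charge -1.
Molecular formula: C15H7BrClFIN2O3-

C15H7BrClFIN2O3-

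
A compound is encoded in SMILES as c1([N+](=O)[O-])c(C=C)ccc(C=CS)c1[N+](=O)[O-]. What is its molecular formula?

C10H8N2O4S

Heavy atoms from the SMILES: 10 C, 2 N, 4 O, 1 S.
Implicit hydrogens by atom environment:
  4 × C (aromatic): no H
  3 × C: 1 H each → 3
  2 × C (aromatic): 1 H each → 2
  2 × N (charge +1): no H
  2 × O: no H
  2 × O (charge -1): no H
  1 × C: 2 H
  1 × S: 1 H
  Total hydrogens = 8.
Molecular formula: C10H8N2O4S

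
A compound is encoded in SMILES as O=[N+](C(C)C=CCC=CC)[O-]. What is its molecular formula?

Heavy atoms from the SMILES: 8 C, 1 N, 2 O.
Implicit hydrogens by atom environment:
  5 × C: 1 H each → 5
  2 × C: 3 H each → 6
  1 × C: 2 H
  1 × N (charge +1): no H
  1 × O: no H
  1 × O (charge -1): no H
  Total hydrogens = 13.
Molecular formula: C8H13NO2

C8H13NO2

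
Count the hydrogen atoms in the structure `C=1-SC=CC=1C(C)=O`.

Hydrogens are implicit in SMILES; fill each atom to its normal valence:
  3 × C (aromatic): 1 H each → 3
  1 × C: 3 H
  1 × C (aromatic): no H
  1 × C: no H
  1 × O: no H
  1 × S (aromatic): no H
  Total hydrogens = 6.

6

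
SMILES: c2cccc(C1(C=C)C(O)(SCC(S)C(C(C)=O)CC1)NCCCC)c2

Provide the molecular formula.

Heavy atoms from the SMILES: 21 C, 1 N, 2 O, 2 S.
Implicit hydrogens by atom environment:
  7 × C: 2 H each → 14
  5 × C (aromatic): 1 H each → 5
  3 × C: 1 H each → 3
  3 × C: no H
  2 × C: 3 H each → 6
  1 × C (aromatic): no H
  1 × N: 1 H
  1 × O: 1 H
  1 × O: no H
  1 × S: 1 H
  1 × S: no H
  Total hydrogens = 31.
Molecular formula: C21H31NO2S2

C21H31NO2S2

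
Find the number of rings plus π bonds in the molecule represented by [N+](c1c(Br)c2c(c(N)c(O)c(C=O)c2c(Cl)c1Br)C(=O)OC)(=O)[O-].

10

Molecular formula from the SMILES: C13H7Br2ClN2O6.
DoU = (2C + 2 + N − H − X)/2 = (2·13 + 2 + 2 − 7 − 3)/2 = 20/2 = 10.
(Structurally: 2 ring(s) + 8 π bond(s) = 10.)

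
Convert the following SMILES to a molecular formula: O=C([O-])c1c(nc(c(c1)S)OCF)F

C7H4F2NO3S-

Heavy atoms from the SMILES: 7 C, 2 F, 1 N, 3 O, 1 S.
Implicit hydrogens by atom environment:
  4 × C (aromatic): no H
  2 × F: no H
  2 × O: no H
  1 × C: 2 H
  1 × C (aromatic): 1 H
  1 × C: no H
  1 × N (aromatic): no H
  1 × O (charge -1): no H
  1 × S: 1 H
  Total hydrogens = 4.
Net charge -1.
Molecular formula: C7H4F2NO3S-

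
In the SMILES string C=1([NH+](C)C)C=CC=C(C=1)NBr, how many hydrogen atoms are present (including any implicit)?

12

Hydrogens are implicit in SMILES; fill each atom to its normal valence:
  4 × C (aromatic): 1 H each → 4
  2 × C: 3 H each → 6
  2 × C (aromatic): no H
  1 × Br: no H
  1 × N: 1 H
  1 × N (charge +1): 1 H
  Total hydrogens = 12.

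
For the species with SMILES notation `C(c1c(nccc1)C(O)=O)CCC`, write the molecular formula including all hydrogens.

Heavy atoms from the SMILES: 10 C, 1 N, 2 O.
Implicit hydrogens by atom environment:
  3 × C: 2 H each → 6
  3 × C (aromatic): 1 H each → 3
  2 × C (aromatic): no H
  1 × C: 3 H
  1 × C: no H
  1 × N (aromatic): no H
  1 × O: 1 H
  1 × O: no H
  Total hydrogens = 13.
Molecular formula: C10H13NO2

C10H13NO2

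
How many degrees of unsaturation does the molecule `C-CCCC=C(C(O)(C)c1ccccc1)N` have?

5

Molecular formula from the SMILES: C14H21NO.
DoU = (2C + 2 + N − H − X)/2 = (2·14 + 2 + 1 − 21 − 0)/2 = 10/2 = 5.
(Structurally: 1 ring(s) + 4 π bond(s) = 5.)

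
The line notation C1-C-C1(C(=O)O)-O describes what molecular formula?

Heavy atoms from the SMILES: 4 C, 3 O.
Implicit hydrogens by atom environment:
  2 × C: 2 H each → 4
  2 × C: no H
  2 × O: 1 H each → 2
  1 × O: no H
  Total hydrogens = 6.
Molecular formula: C4H6O3

C4H6O3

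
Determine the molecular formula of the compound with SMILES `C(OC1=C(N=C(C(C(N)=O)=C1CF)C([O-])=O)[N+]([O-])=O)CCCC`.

C13H15FN3O6-

Heavy atoms from the SMILES: 13 C, 1 F, 3 N, 6 O.
Implicit hydrogens by atom environment:
  5 × C: 2 H each → 10
  5 × C (aromatic): no H
  4 × O: no H
  2 × C: no H
  2 × O (charge -1): no H
  1 × C: 3 H
  1 × F: no H
  1 × N: 2 H
  1 × N (aromatic): no H
  1 × N (charge +1): no H
  Total hydrogens = 15.
Net charge -1.
Molecular formula: C13H15FN3O6-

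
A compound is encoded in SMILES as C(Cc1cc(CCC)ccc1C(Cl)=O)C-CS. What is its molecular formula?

Heavy atoms from the SMILES: 14 C, 1 Cl, 1 O, 1 S.
Implicit hydrogens by atom environment:
  6 × C: 2 H each → 12
  3 × C (aromatic): 1 H each → 3
  3 × C (aromatic): no H
  1 × C: 3 H
  1 × C: no H
  1 × Cl: no H
  1 × O: no H
  1 × S: 1 H
  Total hydrogens = 19.
Molecular formula: C14H19ClOS

C14H19ClOS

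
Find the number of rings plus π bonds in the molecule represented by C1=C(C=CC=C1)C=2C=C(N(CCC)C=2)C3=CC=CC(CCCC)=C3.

Molecular formula from the SMILES: C23H27N.
DoU = (2C + 2 + N − H − X)/2 = (2·23 + 2 + 1 − 27 − 0)/2 = 22/2 = 11.
(Structurally: 3 ring(s) + 8 π bond(s) = 11.)

11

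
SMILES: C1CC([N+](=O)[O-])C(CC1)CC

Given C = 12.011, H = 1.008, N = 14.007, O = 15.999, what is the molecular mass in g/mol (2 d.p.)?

157.21

Molecular formula: C8H15NO2.
M = 8×12.011 + 15×1.008 + 1×14.007 + 2×15.999 = 157.21 g/mol.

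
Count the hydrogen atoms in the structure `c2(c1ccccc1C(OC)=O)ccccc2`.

Hydrogens are implicit in SMILES; fill each atom to its normal valence:
  9 × C (aromatic): 1 H each → 9
  3 × C (aromatic): no H
  2 × O: no H
  1 × C: 3 H
  1 × C: no H
  Total hydrogens = 12.

12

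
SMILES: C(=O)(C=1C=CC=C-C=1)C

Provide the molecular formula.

C8H8O

Heavy atoms from the SMILES: 8 C, 1 O.
Implicit hydrogens by atom environment:
  5 × C (aromatic): 1 H each → 5
  1 × C: 3 H
  1 × C (aromatic): no H
  1 × C: no H
  1 × O: no H
  Total hydrogens = 8.
Molecular formula: C8H8O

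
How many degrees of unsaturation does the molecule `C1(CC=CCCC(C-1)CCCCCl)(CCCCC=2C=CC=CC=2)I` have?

6

Molecular formula from the SMILES: C22H32ClI.
DoU = (2C + 2 + N − H − X)/2 = (2·22 + 2 + 0 − 32 − 2)/2 = 12/2 = 6.
(Structurally: 2 ring(s) + 4 π bond(s) = 6.)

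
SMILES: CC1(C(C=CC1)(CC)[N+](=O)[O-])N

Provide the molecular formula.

C8H14N2O2

Heavy atoms from the SMILES: 8 C, 2 N, 2 O.
Implicit hydrogens by atom environment:
  2 × C: 3 H each → 6
  2 × C: 2 H each → 4
  2 × C: 1 H each → 2
  2 × C: no H
  1 × N: 2 H
  1 × N (charge +1): no H
  1 × O: no H
  1 × O (charge -1): no H
  Total hydrogens = 14.
Molecular formula: C8H14N2O2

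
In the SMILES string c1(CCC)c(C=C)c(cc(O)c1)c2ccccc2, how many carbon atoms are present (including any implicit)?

The symbol for carbon appears 17 times in the SMILES. Lowercase c denotes aromatic carbon and counts toward C.

17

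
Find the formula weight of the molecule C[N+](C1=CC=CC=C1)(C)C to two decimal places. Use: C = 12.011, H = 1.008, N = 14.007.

Molecular formula: C9H14N+.
M = 9×12.011 + 14×1.008 + 1×14.007 = 136.22 g/mol.

136.22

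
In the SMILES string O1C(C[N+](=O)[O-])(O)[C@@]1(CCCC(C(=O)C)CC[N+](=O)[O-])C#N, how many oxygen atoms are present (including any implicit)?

The symbol for oxygen appears 7 times in the SMILES.

7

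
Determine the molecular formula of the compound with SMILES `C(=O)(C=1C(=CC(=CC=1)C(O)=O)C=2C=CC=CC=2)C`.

Heavy atoms from the SMILES: 15 C, 3 O.
Implicit hydrogens by atom environment:
  8 × C (aromatic): 1 H each → 8
  4 × C (aromatic): no H
  2 × C: no H
  2 × O: no H
  1 × C: 3 H
  1 × O: 1 H
  Total hydrogens = 12.
Molecular formula: C15H12O3

C15H12O3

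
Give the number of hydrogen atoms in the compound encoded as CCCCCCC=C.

16

Hydrogens are implicit in SMILES; fill each atom to its normal valence:
  6 × C: 2 H each → 12
  1 × C: 3 H
  1 × C: 1 H
  Total hydrogens = 16.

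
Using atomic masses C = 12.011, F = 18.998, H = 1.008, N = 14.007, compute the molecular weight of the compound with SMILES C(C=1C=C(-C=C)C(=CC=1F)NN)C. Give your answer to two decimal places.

Molecular formula: C10H13FN2.
M = 10×12.011 + 1×18.998 + 13×1.008 + 2×14.007 = 180.23 g/mol.

180.23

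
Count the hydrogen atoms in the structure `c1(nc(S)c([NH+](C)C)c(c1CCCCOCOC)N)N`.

Hydrogens are implicit in SMILES; fill each atom to its normal valence:
  5 × C: 2 H each → 10
  5 × C (aromatic): no H
  3 × C: 3 H each → 9
  2 × N: 2 H each → 4
  2 × O: no H
  1 × N (charge +1): 1 H
  1 × N (aromatic): no H
  1 × S: 1 H
  Total hydrogens = 25.

25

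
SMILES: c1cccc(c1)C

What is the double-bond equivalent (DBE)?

Molecular formula from the SMILES: C7H8.
DoU = (2C + 2 + N − H − X)/2 = (2·7 + 2 + 0 − 8 − 0)/2 = 8/2 = 4.
(Structurally: 1 ring(s) + 3 π bond(s) = 4.)

4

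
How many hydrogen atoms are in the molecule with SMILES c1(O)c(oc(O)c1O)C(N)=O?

5

Hydrogens are implicit in SMILES; fill each atom to its normal valence:
  4 × C (aromatic): no H
  3 × O: 1 H each → 3
  1 × C: no H
  1 × N: 2 H
  1 × O (aromatic): no H
  1 × O: no H
  Total hydrogens = 5.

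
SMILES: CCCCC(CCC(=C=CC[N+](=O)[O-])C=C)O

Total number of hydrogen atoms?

21

Hydrogens are implicit in SMILES; fill each atom to its normal valence:
  7 × C: 2 H each → 14
  3 × C: 1 H each → 3
  2 × C: no H
  1 × C: 3 H
  1 × N (charge +1): no H
  1 × O: 1 H
  1 × O: no H
  1 × O (charge -1): no H
  Total hydrogens = 21.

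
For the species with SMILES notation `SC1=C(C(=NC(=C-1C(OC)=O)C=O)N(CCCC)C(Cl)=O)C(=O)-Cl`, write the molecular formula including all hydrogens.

C14H14Cl2N2O5S

Heavy atoms from the SMILES: 14 C, 2 Cl, 2 N, 5 O, 1 S.
Implicit hydrogens by atom environment:
  5 × C (aromatic): no H
  5 × O: no H
  3 × C: 2 H each → 6
  3 × C: no H
  2 × C: 3 H each → 6
  2 × Cl: no H
  1 × C: 1 H
  1 × N (aromatic): no H
  1 × N: no H
  1 × S: 1 H
  Total hydrogens = 14.
Molecular formula: C14H14Cl2N2O5S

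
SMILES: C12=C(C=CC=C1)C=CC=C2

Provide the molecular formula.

C10H8

Heavy atoms from the SMILES: 10 C.
Implicit hydrogens by atom environment:
  8 × C (aromatic): 1 H each → 8
  2 × C (aromatic): no H
  Total hydrogens = 8.
Molecular formula: C10H8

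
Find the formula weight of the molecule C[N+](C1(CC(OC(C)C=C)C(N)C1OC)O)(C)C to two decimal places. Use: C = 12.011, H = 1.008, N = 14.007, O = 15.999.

259.37

Molecular formula: C13H27N2O3+.
M = 13×12.011 + 27×1.008 + 2×14.007 + 3×15.999 = 259.37 g/mol.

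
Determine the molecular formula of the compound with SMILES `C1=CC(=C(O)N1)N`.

C4H6N2O

Heavy atoms from the SMILES: 4 C, 2 N, 1 O.
Implicit hydrogens by atom environment:
  2 × C (aromatic): 1 H each → 2
  2 × C (aromatic): no H
  1 × N: 2 H
  1 × N (aromatic): 1 H
  1 × O: 1 H
  Total hydrogens = 6.
Molecular formula: C4H6N2O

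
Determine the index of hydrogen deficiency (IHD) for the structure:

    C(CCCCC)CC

Molecular formula from the SMILES: C8H18.
DoU = (2C + 2 + N − H − X)/2 = (2·8 + 2 + 0 − 18 − 0)/2 = 0/2 = 0.
(Structurally: 0 ring(s) + 0 π bond(s) = 0.)

0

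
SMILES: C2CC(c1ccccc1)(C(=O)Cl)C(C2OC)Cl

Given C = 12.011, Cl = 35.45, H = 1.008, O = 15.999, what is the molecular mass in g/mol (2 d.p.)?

273.15

Molecular formula: C13H14Cl2O2.
M = 13×12.011 + 2×35.45 + 14×1.008 + 2×15.999 = 273.15 g/mol.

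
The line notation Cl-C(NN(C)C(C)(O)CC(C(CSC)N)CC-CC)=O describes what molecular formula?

C13H28ClN3O2S

Heavy atoms from the SMILES: 13 C, 1 Cl, 3 N, 2 O, 1 S.
Implicit hydrogens by atom environment:
  5 × C: 2 H each → 10
  4 × C: 3 H each → 12
  2 × C: 1 H each → 2
  2 × C: no H
  1 × Cl: no H
  1 × N: 2 H
  1 × N: 1 H
  1 × N: no H
  1 × O: 1 H
  1 × O: no H
  1 × S: no H
  Total hydrogens = 28.
Molecular formula: C13H28ClN3O2S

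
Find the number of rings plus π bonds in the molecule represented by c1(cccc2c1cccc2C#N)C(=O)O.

10

Molecular formula from the SMILES: C12H7NO2.
DoU = (2C + 2 + N − H − X)/2 = (2·12 + 2 + 1 − 7 − 0)/2 = 20/2 = 10.
(Structurally: 2 ring(s) + 8 π bond(s) = 10.)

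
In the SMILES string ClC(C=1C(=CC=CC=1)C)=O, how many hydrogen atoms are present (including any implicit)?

Hydrogens are implicit in SMILES; fill each atom to its normal valence:
  4 × C (aromatic): 1 H each → 4
  2 × C (aromatic): no H
  1 × C: 3 H
  1 × C: no H
  1 × Cl: no H
  1 × O: no H
  Total hydrogens = 7.

7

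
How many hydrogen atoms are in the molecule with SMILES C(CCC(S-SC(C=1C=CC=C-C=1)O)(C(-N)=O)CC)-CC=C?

25

Hydrogens are implicit in SMILES; fill each atom to its normal valence:
  6 × C: 2 H each → 12
  5 × C (aromatic): 1 H each → 5
  2 × C: 1 H each → 2
  2 × C: no H
  2 × S: no H
  1 × C: 3 H
  1 × C (aromatic): no H
  1 × N: 2 H
  1 × O: 1 H
  1 × O: no H
  Total hydrogens = 25.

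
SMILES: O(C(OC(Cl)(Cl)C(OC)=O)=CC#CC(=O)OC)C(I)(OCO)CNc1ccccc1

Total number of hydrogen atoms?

18

Hydrogens are implicit in SMILES; fill each atom to its normal valence:
  7 × C: no H
  7 × O: no H
  5 × C (aromatic): 1 H each → 5
  2 × C: 3 H each → 6
  2 × C: 2 H each → 4
  2 × Cl: no H
  1 × C: 1 H
  1 × C (aromatic): no H
  1 × I: no H
  1 × N: 1 H
  1 × O: 1 H
  Total hydrogens = 18.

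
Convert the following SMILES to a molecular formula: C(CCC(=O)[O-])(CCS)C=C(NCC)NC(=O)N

C11H20N3O3S-

Heavy atoms from the SMILES: 11 C, 3 N, 3 O, 1 S.
Implicit hydrogens by atom environment:
  5 × C: 2 H each → 10
  3 × C: no H
  2 × C: 1 H each → 2
  2 × N: 1 H each → 2
  2 × O: no H
  1 × C: 3 H
  1 × N: 2 H
  1 × O (charge -1): no H
  1 × S: 1 H
  Total hydrogens = 20.
Net charge -1.
Molecular formula: C11H20N3O3S-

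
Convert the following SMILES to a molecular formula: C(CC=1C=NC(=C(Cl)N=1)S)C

C7H9ClN2S

Heavy atoms from the SMILES: 7 C, 1 Cl, 2 N, 1 S.
Implicit hydrogens by atom environment:
  3 × C (aromatic): no H
  2 × C: 2 H each → 4
  2 × N (aromatic): no H
  1 × C: 3 H
  1 × C (aromatic): 1 H
  1 × Cl: no H
  1 × S: 1 H
  Total hydrogens = 9.
Molecular formula: C7H9ClN2S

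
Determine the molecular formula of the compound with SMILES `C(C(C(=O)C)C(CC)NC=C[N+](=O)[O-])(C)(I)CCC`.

C13H23IN2O3

Heavy atoms from the SMILES: 13 C, 1 I, 2 N, 3 O.
Implicit hydrogens by atom environment:
  4 × C: 3 H each → 12
  4 × C: 1 H each → 4
  3 × C: 2 H each → 6
  2 × C: no H
  2 × O: no H
  1 × I: no H
  1 × N: 1 H
  1 × N (charge +1): no H
  1 × O (charge -1): no H
  Total hydrogens = 23.
Molecular formula: C13H23IN2O3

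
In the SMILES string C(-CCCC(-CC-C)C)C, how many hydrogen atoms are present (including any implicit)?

22

Hydrogens are implicit in SMILES; fill each atom to its normal valence:
  6 × C: 2 H each → 12
  3 × C: 3 H each → 9
  1 × C: 1 H
  Total hydrogens = 22.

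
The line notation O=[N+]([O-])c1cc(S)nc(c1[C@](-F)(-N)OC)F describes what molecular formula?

Heavy atoms from the SMILES: 7 C, 2 F, 3 N, 3 O, 1 S.
Implicit hydrogens by atom environment:
  4 × C (aromatic): no H
  2 × F: no H
  2 × O: no H
  1 × C: 3 H
  1 × C (aromatic): 1 H
  1 × C: no H
  1 × N: 2 H
  1 × N (aromatic): no H
  1 × N (charge +1): no H
  1 × O (charge -1): no H
  1 × S: 1 H
  Total hydrogens = 7.
Molecular formula: C7H7F2N3O3S

C7H7F2N3O3S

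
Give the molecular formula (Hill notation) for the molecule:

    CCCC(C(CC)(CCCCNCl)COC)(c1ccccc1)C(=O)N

Heavy atoms from the SMILES: 20 C, 1 Cl, 2 N, 2 O.
Implicit hydrogens by atom environment:
  8 × C: 2 H each → 16
  5 × C (aromatic): 1 H each → 5
  3 × C: 3 H each → 9
  3 × C: no H
  2 × O: no H
  1 × C (aromatic): no H
  1 × Cl: no H
  1 × N: 2 H
  1 × N: 1 H
  Total hydrogens = 33.
Molecular formula: C20H33ClN2O2

C20H33ClN2O2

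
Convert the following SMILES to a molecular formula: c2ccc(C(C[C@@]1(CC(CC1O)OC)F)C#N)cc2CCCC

Heavy atoms from the SMILES: 19 C, 1 F, 1 N, 2 O.
Implicit hydrogens by atom environment:
  6 × C: 2 H each → 12
  4 × C (aromatic): 1 H each → 4
  3 × C: 1 H each → 3
  2 × C: 3 H each → 6
  2 × C: no H
  2 × C (aromatic): no H
  1 × F: no H
  1 × N: no H
  1 × O: 1 H
  1 × O: no H
  Total hydrogens = 26.
Molecular formula: C19H26FNO2

C19H26FNO2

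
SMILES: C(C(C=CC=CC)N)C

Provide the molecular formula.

C8H15N

Heavy atoms from the SMILES: 8 C, 1 N.
Implicit hydrogens by atom environment:
  5 × C: 1 H each → 5
  2 × C: 3 H each → 6
  1 × C: 2 H
  1 × N: 2 H
  Total hydrogens = 15.
Molecular formula: C8H15N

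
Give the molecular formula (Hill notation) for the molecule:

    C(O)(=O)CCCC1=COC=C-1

C8H10O3

Heavy atoms from the SMILES: 8 C, 3 O.
Implicit hydrogens by atom environment:
  3 × C: 2 H each → 6
  3 × C (aromatic): 1 H each → 3
  1 × C (aromatic): no H
  1 × C: no H
  1 × O: 1 H
  1 × O (aromatic): no H
  1 × O: no H
  Total hydrogens = 10.
Molecular formula: C8H10O3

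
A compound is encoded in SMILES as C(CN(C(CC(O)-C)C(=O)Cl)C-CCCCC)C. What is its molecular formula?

Heavy atoms from the SMILES: 14 C, 1 Cl, 1 N, 2 O.
Implicit hydrogens by atom environment:
  8 × C: 2 H each → 16
  3 × C: 3 H each → 9
  2 × C: 1 H each → 2
  1 × C: no H
  1 × Cl: no H
  1 × N: no H
  1 × O: 1 H
  1 × O: no H
  Total hydrogens = 28.
Molecular formula: C14H28ClNO2

C14H28ClNO2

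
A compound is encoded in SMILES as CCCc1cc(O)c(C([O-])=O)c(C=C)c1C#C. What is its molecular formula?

C14H13O3-

Heavy atoms from the SMILES: 14 C, 3 O.
Implicit hydrogens by atom environment:
  5 × C (aromatic): no H
  3 × C: 2 H each → 6
  2 × C: 1 H each → 2
  2 × C: no H
  1 × C: 3 H
  1 × C (aromatic): 1 H
  1 × O: 1 H
  1 × O: no H
  1 × O (charge -1): no H
  Total hydrogens = 13.
Net charge -1.
Molecular formula: C14H13O3-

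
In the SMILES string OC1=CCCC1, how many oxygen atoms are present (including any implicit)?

The symbol for oxygen appears 1 time in the SMILES.

1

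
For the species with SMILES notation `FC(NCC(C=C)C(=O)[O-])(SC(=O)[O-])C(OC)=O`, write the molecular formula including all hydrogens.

Heavy atoms from the SMILES: 9 C, 1 F, 1 N, 6 O, 1 S.
Implicit hydrogens by atom environment:
  4 × C: no H
  4 × O: no H
  2 × C: 2 H each → 4
  2 × C: 1 H each → 2
  2 × O (charge -1): no H
  1 × C: 3 H
  1 × F: no H
  1 × N: 1 H
  1 × S: no H
  Total hydrogens = 10.
Net charge -2.
Molecular formula: [C9H10FNO6S]2-

[C9H10FNO6S]2-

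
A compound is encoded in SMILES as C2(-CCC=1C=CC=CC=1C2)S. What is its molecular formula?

C10H12S

Heavy atoms from the SMILES: 10 C, 1 S.
Implicit hydrogens by atom environment:
  4 × C (aromatic): 1 H each → 4
  3 × C: 2 H each → 6
  2 × C (aromatic): no H
  1 × C: 1 H
  1 × S: 1 H
  Total hydrogens = 12.
Molecular formula: C10H12S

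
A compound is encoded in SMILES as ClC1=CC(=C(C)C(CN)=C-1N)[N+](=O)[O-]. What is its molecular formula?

C8H10ClN3O2

Heavy atoms from the SMILES: 8 C, 1 Cl, 3 N, 2 O.
Implicit hydrogens by atom environment:
  5 × C (aromatic): no H
  2 × N: 2 H each → 4
  1 × C: 3 H
  1 × C: 2 H
  1 × C (aromatic): 1 H
  1 × Cl: no H
  1 × N (charge +1): no H
  1 × O: no H
  1 × O (charge -1): no H
  Total hydrogens = 10.
Molecular formula: C8H10ClN3O2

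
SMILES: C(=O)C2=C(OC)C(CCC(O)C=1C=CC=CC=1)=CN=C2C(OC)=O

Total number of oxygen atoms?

5

The symbol for oxygen appears 5 times in the SMILES.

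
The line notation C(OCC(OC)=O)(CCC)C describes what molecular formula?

C8H16O3

Heavy atoms from the SMILES: 8 C, 3 O.
Implicit hydrogens by atom environment:
  3 × C: 3 H each → 9
  3 × C: 2 H each → 6
  3 × O: no H
  1 × C: 1 H
  1 × C: no H
  Total hydrogens = 16.
Molecular formula: C8H16O3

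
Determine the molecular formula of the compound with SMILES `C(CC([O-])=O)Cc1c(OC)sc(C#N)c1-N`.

C10H11N2O3S-

Heavy atoms from the SMILES: 10 C, 2 N, 3 O, 1 S.
Implicit hydrogens by atom environment:
  4 × C (aromatic): no H
  3 × C: 2 H each → 6
  2 × C: no H
  2 × O: no H
  1 × C: 3 H
  1 × N: 2 H
  1 × N: no H
  1 × O (charge -1): no H
  1 × S (aromatic): no H
  Total hydrogens = 11.
Net charge -1.
Molecular formula: C10H11N2O3S-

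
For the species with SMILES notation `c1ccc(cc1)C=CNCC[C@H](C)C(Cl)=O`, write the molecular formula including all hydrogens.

Heavy atoms from the SMILES: 13 C, 1 Cl, 1 N, 1 O.
Implicit hydrogens by atom environment:
  5 × C (aromatic): 1 H each → 5
  3 × C: 1 H each → 3
  2 × C: 2 H each → 4
  1 × C: 3 H
  1 × C: no H
  1 × C (aromatic): no H
  1 × Cl: no H
  1 × N: 1 H
  1 × O: no H
  Total hydrogens = 16.
Molecular formula: C13H16ClNO

C13H16ClNO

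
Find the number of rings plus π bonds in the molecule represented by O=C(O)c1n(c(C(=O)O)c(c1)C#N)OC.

Molecular formula from the SMILES: C8H6N2O5.
DoU = (2C + 2 + N − H − X)/2 = (2·8 + 2 + 2 − 6 − 0)/2 = 14/2 = 7.
(Structurally: 1 ring(s) + 6 π bond(s) = 7.)

7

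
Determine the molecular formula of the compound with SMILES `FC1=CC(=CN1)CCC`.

C7H10FN

Heavy atoms from the SMILES: 7 C, 1 F, 1 N.
Implicit hydrogens by atom environment:
  2 × C: 2 H each → 4
  2 × C (aromatic): 1 H each → 2
  2 × C (aromatic): no H
  1 × C: 3 H
  1 × F: no H
  1 × N (aromatic): 1 H
  Total hydrogens = 10.
Molecular formula: C7H10FN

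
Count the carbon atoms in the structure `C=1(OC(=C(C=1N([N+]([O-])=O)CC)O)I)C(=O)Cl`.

The symbol for carbon appears 7 times in the SMILES. (Cl is a single chlorine, not C + l.)

7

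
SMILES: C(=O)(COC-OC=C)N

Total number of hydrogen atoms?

Hydrogens are implicit in SMILES; fill each atom to its normal valence:
  3 × C: 2 H each → 6
  3 × O: no H
  1 × C: 1 H
  1 × C: no H
  1 × N: 2 H
  Total hydrogens = 9.

9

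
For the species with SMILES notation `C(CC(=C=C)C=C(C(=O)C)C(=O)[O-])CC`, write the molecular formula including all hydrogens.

C12H15O3-

Heavy atoms from the SMILES: 12 C, 3 O.
Implicit hydrogens by atom environment:
  5 × C: no H
  4 × C: 2 H each → 8
  2 × C: 3 H each → 6
  2 × O: no H
  1 × C: 1 H
  1 × O (charge -1): no H
  Total hydrogens = 15.
Net charge -1.
Molecular formula: C12H15O3-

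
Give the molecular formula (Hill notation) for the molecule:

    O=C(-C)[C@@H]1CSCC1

C6H10OS

Heavy atoms from the SMILES: 6 C, 1 O, 1 S.
Implicit hydrogens by atom environment:
  3 × C: 2 H each → 6
  1 × C: 3 H
  1 × C: 1 H
  1 × C: no H
  1 × O: no H
  1 × S: no H
  Total hydrogens = 10.
Molecular formula: C6H10OS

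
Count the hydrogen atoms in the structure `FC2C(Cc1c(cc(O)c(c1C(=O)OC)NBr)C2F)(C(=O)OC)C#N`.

13

Hydrogens are implicit in SMILES; fill each atom to its normal valence:
  5 × C (aromatic): no H
  4 × C: no H
  4 × O: no H
  2 × C: 3 H each → 6
  2 × C: 1 H each → 2
  2 × F: no H
  1 × Br: no H
  1 × C: 2 H
  1 × C (aromatic): 1 H
  1 × N: 1 H
  1 × N: no H
  1 × O: 1 H
  Total hydrogens = 13.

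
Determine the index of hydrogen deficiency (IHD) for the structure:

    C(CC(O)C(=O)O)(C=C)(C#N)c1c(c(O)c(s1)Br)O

Molecular formula from the SMILES: C11H10BrNO5S.
DoU = (2C + 2 + N − H − X)/2 = (2·11 + 2 + 1 − 10 − 1)/2 = 14/2 = 7.
(Structurally: 1 ring(s) + 6 π bond(s) = 7.)

7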